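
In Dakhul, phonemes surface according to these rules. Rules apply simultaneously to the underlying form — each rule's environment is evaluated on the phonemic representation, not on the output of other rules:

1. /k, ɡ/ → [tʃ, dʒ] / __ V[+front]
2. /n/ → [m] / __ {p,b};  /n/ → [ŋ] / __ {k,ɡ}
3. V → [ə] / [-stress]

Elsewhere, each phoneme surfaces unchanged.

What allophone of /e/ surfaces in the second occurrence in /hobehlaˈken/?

[e]

/e/ (between /k/ and /n/) fails the environment for rule 3, so it stays [e].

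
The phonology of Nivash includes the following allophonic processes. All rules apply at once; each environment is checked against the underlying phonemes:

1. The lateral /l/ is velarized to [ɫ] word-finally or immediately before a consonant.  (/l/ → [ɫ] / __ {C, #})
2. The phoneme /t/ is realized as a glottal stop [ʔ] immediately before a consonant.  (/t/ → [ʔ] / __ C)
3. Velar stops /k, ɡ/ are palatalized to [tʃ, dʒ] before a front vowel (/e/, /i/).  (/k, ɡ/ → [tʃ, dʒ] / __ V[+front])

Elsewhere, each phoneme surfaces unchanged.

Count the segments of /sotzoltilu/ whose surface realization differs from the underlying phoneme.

Segments that undergo a rule: /t/ → [ʔ] (rule 2); /l/ → [ɫ] (rule 1).
All other segments surface unchanged.

2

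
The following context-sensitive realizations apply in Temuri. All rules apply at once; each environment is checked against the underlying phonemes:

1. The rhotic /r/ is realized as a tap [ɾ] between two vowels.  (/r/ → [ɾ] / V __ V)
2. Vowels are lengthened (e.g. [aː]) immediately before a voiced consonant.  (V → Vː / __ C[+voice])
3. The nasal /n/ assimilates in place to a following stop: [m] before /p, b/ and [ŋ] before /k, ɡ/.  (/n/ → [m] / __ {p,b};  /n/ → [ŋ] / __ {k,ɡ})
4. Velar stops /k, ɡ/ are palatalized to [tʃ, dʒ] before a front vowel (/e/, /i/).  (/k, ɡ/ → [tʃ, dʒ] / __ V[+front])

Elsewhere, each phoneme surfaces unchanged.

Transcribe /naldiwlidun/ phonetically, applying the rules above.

[naːldiːwliːduːn]

/n/ (word-initial): rule 3 targets it, but not before a labial or velar stop → unchanged [n].
/a/ (between /n/ and /l/) occurs before a voiced consonant → [aː] by rule 2.
/l/ stays [l].
/d/ — not in any rule's target class → [d].
/i/ — between /d/ and /w/, before a voiced consonant — surfaces as [iː] (rule 2).
/w/ (between /i/ and /l/): no rule targets it → [w].
/l/ — not in any rule's target class → [l].
/i/ (between /l/ and /d/) occurs before a voiced consonant → [iː] by rule 2.
/d/ (between /i/ and /u/): no rule targets it → [d].
/u/ — between /d/ and /n/, before a voiced consonant — surfaces as [uː] (rule 2).
/n/ (word-final) fails the environment for rule 3, so it stays [n].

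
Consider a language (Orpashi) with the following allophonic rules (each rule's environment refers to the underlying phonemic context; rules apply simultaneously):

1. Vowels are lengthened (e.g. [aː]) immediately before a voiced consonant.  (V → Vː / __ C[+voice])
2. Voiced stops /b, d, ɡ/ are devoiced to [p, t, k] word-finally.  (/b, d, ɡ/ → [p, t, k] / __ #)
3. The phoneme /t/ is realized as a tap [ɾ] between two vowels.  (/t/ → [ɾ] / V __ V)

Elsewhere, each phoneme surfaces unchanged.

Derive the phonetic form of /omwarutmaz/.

[oːmwaːrutmaːz]

/o/ — word-initial, before a voiced consonant — surfaces as [oː] (rule 1).
/m/ (between /o/ and /w/) is unaffected → [m].
/w/ (between /m/ and /a/) is unaffected → [w].
/a/ (between /w/ and /r/) occurs before a voiced consonant → [aː] by rule 1.
/r/ stays [r].
/u/ (between /r/ and /t/): rule 1 targets it, but not before a voiced consonant → unchanged [u].
/t/ (between /u/ and /m/) fails the environment for rule 3, so it stays [t].
/m/ — not in any rule's target class → [m].
/a/ (between /m/ and /z/) occurs before a voiced consonant → [aː] by rule 1.
/z/ — not in any rule's target class → [z].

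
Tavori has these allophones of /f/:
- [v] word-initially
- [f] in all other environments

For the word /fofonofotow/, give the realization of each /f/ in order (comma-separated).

Occurrence 1 (position 1): word-initially → [v].
Occurrence 2 (position 3): no conditioning environment matches → elsewhere allophone [f].
Occurrence 3 (position 7): no conditioning environment matches → elsewhere allophone [f].

[v], [f], [f]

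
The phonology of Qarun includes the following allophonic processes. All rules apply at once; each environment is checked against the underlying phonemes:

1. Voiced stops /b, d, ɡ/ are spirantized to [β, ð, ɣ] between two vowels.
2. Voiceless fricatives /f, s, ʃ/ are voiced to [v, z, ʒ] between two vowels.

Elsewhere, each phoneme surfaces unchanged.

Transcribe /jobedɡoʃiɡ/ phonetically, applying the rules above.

[joβedɡoʒiɡ]

/b/ (between /o/ and /e/): between two vowels, so rule 1 applies → [β].
/d/ (between /e/ and /ɡ/) fails the environment for rule 1, so it stays [d].
/ɡ/ (between /d/ and /o/): rule 1 targets it, but not between two vowels → unchanged [ɡ].
/ʃ/ — between /o/ and /i/, between two vowels — surfaces as [ʒ] (rule 2).
/ɡ/ (word-final) fails the environment for rule 1, so it stays [ɡ].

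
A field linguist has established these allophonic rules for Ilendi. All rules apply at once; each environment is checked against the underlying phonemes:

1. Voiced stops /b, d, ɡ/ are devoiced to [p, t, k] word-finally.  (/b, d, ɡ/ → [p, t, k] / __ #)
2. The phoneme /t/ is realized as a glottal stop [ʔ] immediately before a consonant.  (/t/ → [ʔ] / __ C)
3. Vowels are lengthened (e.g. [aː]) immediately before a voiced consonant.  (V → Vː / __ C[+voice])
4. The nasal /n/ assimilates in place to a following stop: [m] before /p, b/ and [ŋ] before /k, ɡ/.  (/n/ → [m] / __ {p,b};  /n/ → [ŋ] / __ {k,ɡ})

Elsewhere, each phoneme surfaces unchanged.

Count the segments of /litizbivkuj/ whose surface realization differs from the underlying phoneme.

Segments that undergo a rule: /i/ → [iː] (rule 3); /i/ → [iː] (rule 3); /u/ → [uː] (rule 3).
All other segments surface unchanged.

3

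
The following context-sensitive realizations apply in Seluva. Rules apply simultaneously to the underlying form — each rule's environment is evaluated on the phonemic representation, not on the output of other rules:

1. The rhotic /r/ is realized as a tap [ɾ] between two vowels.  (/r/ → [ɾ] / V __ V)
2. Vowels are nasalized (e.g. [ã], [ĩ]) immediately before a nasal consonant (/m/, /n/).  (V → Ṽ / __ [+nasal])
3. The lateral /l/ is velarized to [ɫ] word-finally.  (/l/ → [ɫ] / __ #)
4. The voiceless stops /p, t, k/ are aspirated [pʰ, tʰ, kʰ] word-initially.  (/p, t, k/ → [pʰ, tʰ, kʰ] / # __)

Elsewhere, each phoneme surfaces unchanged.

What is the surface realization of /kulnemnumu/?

[kʰulnẽmnũmu]

/k/ meets the environment for rule 4 (word-initially) → [kʰ].
/u/ — between /k/ and /l/; rule 2 does not apply here → [u].
/l/ — between /u/ and /n/; rule 3 does not apply here → [l].
/n/ (between /l/ and /e/) is unaffected → [n].
/e/ meets the environment for rule 2 (before a nasal consonant) → [ẽ].
/m/ stays [m].
/n/ stays [n].
/u/ meets the environment for rule 2 (before a nasal consonant) → [ũ].
/m/ stays [m].
/u/ (word-final) fails the environment for rule 2, so it stays [u].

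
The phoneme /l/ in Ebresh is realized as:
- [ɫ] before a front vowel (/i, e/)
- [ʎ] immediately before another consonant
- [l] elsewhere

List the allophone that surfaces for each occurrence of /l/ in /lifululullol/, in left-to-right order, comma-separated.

Occurrence 1 (position 1): before a front vowel (/i, e/) → [ɫ].
Occurrence 2 (position 5): no conditioning environment matches → elsewhere allophone [l].
Occurrence 3 (position 7): no conditioning environment matches → elsewhere allophone [l].
Occurrence 4 (position 9): immediately before another consonant → [ʎ].
Occurrence 5 (position 10): no conditioning environment matches → elsewhere allophone [l].
Occurrence 6 (position 12): no conditioning environment matches → elsewhere allophone [l].

[ɫ], [l], [l], [ʎ], [l], [l]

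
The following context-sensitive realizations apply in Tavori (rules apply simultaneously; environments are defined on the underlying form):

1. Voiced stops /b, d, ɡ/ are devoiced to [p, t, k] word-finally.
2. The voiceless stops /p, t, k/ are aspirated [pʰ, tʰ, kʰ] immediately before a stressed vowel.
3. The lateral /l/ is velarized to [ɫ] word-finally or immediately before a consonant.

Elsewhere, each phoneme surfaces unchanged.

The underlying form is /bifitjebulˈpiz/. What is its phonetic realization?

[bifitjebuɫˈpʰiz]

/b/ (word-initial) fails the environment for rule 1, so it stays [b].
/i/ (between /b/ and /f/) is unaffected → [i].
/f/ stays [f].
/i/ — not in any rule's target class → [i].
/t/ — between /i/ and /j/; rule 2 does not apply here → [t].
/j/ (between /t/ and /e/) is unaffected → [j].
/e/ (between /j/ and /b/) is unaffected → [e].
/b/ (between /e/ and /u/): rule 1 targets it, but not word-finally → unchanged [b].
/u/ — not in any rule's target class → [u].
/l/ (between /u/ and /p/) occurs word-finally or immediately before a consonant → [ɫ] by rule 3.
/p/ (between /l/ and /i/): immediately before a stressed vowel, so rule 2 applies → [pʰ].
/i/ (between /p/ and /z/): no rule targets it → [i].
/z/ (word-final) is unaffected → [z].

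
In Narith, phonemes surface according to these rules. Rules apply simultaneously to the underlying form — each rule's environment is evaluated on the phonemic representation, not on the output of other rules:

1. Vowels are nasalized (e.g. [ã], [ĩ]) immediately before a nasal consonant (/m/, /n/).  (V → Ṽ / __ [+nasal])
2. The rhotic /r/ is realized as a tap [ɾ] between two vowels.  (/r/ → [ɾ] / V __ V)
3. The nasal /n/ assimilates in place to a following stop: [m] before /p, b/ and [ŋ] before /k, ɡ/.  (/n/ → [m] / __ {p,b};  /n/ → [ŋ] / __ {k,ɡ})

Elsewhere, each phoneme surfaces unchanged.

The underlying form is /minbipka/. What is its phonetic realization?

[mĩmbipka]

/m/ (word-initial): no rule targets it → [m].
/i/ (between /m/ and /n/) occurs before a nasal consonant → [ĩ] by rule 1.
/n/ (between /i/ and /b/): before a labial or velar stop, so rule 3 applies → [m].
/b/ — not in any rule's target class → [b].
/i/ (between /b/ and /p/): rule 1 targets it, but not before a nasal consonant → unchanged [i].
/p/ (between /i/ and /k/): no rule targets it → [p].
/k/ (between /p/ and /a/) is unaffected → [k].
/a/ — word-final; rule 1 does not apply here → [a].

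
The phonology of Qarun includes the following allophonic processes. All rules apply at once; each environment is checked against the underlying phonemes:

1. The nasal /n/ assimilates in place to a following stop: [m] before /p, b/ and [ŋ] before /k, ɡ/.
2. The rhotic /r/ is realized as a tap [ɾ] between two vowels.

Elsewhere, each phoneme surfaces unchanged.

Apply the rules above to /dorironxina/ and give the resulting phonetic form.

[doɾiɾonxina]

/d/ (word-initial): no rule targets it → [d].
/o/ (between /d/ and /r/) is unaffected → [o].
/r/ (between /o/ and /i/) occurs between two vowels → [ɾ] by rule 2.
/i/ (between /r/ and /r/) is unaffected → [i].
/r/ (between /i/ and /o/): between two vowels, so rule 2 applies → [ɾ].
/o/ (between /r/ and /n/): no rule targets it → [o].
/n/ (between /o/ and /x/): rule 1 targets it, but not before a labial or velar stop → unchanged [n].
/x/ stays [x].
/i/ (between /x/ and /n/): no rule targets it → [i].
/n/ (between /i/ and /a/) is in the target of rule 1 but the environment (before a labial or velar stop) is not met → [n].
/a/ (word-final): no rule targets it → [a].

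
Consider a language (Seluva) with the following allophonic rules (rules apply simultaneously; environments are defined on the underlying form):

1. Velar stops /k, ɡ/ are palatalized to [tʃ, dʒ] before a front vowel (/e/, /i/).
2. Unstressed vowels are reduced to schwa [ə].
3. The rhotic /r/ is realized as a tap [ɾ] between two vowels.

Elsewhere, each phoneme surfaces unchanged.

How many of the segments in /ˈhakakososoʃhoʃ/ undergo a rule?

Segments that undergo a rule: /a/ → [ə] (rule 2); /o/ → [ə] (rule 2); /o/ → [ə] (rule 2); /o/ → [ə] (rule 2); /o/ → [ə] (rule 2).
All other segments surface unchanged.

5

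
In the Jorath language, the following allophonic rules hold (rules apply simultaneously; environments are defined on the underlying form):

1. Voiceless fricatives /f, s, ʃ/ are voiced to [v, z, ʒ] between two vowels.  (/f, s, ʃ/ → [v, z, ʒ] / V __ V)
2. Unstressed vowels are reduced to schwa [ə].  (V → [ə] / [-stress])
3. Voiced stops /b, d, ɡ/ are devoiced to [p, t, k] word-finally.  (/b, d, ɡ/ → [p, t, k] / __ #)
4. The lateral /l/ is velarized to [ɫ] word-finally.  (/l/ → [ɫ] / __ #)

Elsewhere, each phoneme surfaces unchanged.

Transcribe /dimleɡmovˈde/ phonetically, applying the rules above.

[dəmləɡməvˈde]

/d/ — word-initial; rule 3 does not apply here → [d].
Rule 2 applies to /i/ (between /d/ and /m/: in an unstressed syllable) → [ə].
/m/ (between /i/ and /l/) is unaffected → [m].
/l/ (between /m/ and /e/): rule 4 targets it, but not word-finally → unchanged [l].
/e/ meets the environment for rule 2 (in an unstressed syllable) → [ə].
/ɡ/ (between /e/ and /m/) fails the environment for rule 3, so it stays [ɡ].
/m/ (between /ɡ/ and /o/) is unaffected → [m].
/o/ — between /m/ and /v/, in an unstressed syllable — surfaces as [ə] (rule 2).
/v/ (between /o/ and /d/): no rule targets it → [v].
/d/ (between /v/ and /e/) fails the environment for rule 3, so it stays [d].
/e/ (word-final) fails the environment for rule 2, so it stays [e].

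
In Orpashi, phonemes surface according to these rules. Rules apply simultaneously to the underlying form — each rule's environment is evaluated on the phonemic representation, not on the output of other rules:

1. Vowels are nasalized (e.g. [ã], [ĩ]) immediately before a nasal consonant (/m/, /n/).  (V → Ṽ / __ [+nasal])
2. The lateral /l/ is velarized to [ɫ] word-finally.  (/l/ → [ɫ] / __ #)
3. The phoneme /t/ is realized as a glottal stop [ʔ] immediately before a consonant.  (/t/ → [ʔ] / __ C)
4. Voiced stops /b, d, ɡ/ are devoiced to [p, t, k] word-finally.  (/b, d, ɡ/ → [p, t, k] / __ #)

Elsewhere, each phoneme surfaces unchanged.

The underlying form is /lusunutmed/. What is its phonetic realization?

[lusũnuʔmet]

/l/ — word-initial; rule 2 does not apply here → [l].
/u/ (between /l/ and /s/): rule 1 targets it, but not before a nasal consonant → unchanged [u].
/s/ stays [s].
/u/ (between /s/ and /n/) occurs before a nasal consonant → [ũ] by rule 1.
/n/ (between /u/ and /u/) is unaffected → [n].
/u/ (between /n/ and /t/) is in the target of rule 1 but the environment (before a nasal consonant) is not met → [u].
/t/ (between /u/ and /m/): immediately before a consonant, so rule 3 applies → [ʔ].
/m/ (between /t/ and /e/) is unaffected → [m].
/e/ — between /m/ and /d/; rule 1 does not apply here → [e].
/d/ (word-final): word-finally, so rule 4 applies → [t].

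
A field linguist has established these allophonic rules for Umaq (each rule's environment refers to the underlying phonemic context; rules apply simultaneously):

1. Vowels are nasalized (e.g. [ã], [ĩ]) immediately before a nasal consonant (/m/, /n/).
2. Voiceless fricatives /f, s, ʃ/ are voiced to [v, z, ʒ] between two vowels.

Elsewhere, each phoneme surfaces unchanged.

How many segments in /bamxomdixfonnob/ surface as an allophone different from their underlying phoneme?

Segments that undergo a rule: /a/ → [ã] (rule 1); /o/ → [õ] (rule 1); /o/ → [õ] (rule 1).
All other segments surface unchanged.

3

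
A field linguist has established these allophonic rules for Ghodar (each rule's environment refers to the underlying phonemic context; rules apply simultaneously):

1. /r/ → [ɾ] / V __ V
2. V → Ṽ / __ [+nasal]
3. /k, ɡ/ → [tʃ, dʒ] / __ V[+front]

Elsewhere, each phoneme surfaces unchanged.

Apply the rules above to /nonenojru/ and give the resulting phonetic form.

[nõnẽnojru]

/n/ (word-initial) is unaffected → [n].
/o/ (between /n/ and /n/): before a nasal consonant, so rule 2 applies → [õ].
/n/ stays [n].
/e/ — between /n/ and /n/, before a nasal consonant — surfaces as [ẽ] (rule 2).
/n/ (between /e/ and /o/) is unaffected → [n].
/o/ (between /n/ and /j/) fails the environment for rule 2, so it stays [o].
/j/ (between /o/ and /r/): no rule targets it → [j].
/r/ (between /j/ and /u/): rule 1 targets it, but not between two vowels → unchanged [r].
/u/ — word-final; rule 2 does not apply here → [u].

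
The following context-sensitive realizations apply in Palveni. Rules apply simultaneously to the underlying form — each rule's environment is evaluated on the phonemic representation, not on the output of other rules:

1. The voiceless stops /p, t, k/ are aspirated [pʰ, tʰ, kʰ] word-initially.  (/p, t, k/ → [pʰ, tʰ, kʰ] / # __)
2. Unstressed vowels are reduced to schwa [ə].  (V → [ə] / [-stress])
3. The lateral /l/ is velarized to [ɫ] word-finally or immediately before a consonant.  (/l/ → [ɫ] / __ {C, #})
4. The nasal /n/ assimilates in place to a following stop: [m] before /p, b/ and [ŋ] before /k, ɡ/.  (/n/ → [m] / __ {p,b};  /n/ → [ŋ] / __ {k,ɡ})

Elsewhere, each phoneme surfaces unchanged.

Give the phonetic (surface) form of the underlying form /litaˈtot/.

[lətəˈtot]

/l/ (word-initial) is in the target of rule 3 but the environment (word-finally or immediately before a consonant) is not met → [l].
Rule 2 applies to /i/ (between /l/ and /t/: in an unstressed syllable) → [ə].
/t/ — between /i/ and /a/; rule 1 does not apply here → [t].
Rule 2 applies to /a/ (between /t/ and /t/: in an unstressed syllable) → [ə].
/t/ — between /a/ and /o/; rule 1 does not apply here → [t].
/o/ — between /t/ and /t/; rule 2 does not apply here → [o].
/t/ — word-final; rule 1 does not apply here → [t].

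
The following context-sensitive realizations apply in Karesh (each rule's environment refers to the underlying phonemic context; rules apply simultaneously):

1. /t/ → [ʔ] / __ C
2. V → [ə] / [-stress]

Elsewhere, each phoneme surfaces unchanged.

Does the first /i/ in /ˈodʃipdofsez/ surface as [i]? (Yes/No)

No

/i/ (between /ʃ/ and /p/) occurs in an unstressed syllable → [ə] by rule 2.
The actual realization is [ə], not [i].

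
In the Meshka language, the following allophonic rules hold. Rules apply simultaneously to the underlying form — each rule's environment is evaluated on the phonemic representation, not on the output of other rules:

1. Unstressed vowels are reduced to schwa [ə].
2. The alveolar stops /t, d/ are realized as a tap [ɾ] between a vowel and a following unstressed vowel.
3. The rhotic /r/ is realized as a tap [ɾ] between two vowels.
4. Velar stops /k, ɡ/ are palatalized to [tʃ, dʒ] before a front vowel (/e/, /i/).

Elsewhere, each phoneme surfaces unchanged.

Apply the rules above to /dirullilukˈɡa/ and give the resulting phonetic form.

/d/ — word-initial; rule 2 does not apply here → [d].
/i/ — between /d/ and /r/, in an unstressed syllable — surfaces as [ə] (rule 1).
/r/ meets the environment for rule 3 (between two vowels) → [ɾ].
/u/ (between /r/ and /l/) occurs in an unstressed syllable → [ə] by rule 1.
/l/ (between /u/ and /l/) is unaffected → [l].
/l/ (between /l/ and /i/): no rule targets it → [l].
/i/ (between /l/ and /l/) occurs in an unstressed syllable → [ə] by rule 1.
/l/ (between /i/ and /u/) is unaffected → [l].
/u/ (between /l/ and /k/): in an unstressed syllable, so rule 1 applies → [ə].
/k/ (between /u/ and /ɡ/) is in the target of rule 4 but the environment (before a front vowel) is not met → [k].
/ɡ/ (between /k/ and /a/): rule 4 targets it, but not before a front vowel → unchanged [ɡ].
/a/ — word-final; rule 1 does not apply here → [a].

[dəɾəllələkˈɡa]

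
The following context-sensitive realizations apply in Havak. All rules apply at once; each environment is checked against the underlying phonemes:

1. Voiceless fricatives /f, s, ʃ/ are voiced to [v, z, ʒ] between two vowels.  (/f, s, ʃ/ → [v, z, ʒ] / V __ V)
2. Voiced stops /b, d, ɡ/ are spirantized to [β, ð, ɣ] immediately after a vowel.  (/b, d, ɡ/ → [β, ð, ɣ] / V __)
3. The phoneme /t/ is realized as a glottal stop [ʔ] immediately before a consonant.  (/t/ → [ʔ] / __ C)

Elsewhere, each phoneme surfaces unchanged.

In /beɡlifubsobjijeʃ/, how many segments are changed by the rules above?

Segments that undergo a rule: /ɡ/ → [ɣ] (rule 2); /f/ → [v] (rule 1); /b/ → [β] (rule 2); /b/ → [β] (rule 2).
All other segments surface unchanged.

4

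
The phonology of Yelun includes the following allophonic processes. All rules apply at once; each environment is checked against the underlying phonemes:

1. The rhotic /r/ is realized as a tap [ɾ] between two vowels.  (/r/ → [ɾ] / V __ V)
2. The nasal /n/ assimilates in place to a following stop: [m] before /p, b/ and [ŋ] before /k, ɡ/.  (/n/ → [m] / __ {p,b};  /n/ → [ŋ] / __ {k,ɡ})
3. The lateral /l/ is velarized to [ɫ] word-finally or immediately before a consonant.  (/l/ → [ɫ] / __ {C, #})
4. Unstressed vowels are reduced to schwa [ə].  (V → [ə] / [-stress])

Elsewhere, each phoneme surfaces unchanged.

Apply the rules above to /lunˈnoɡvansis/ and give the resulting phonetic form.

/l/ (word-initial) is in the target of rule 3 but the environment (word-finally or immediately before a consonant) is not met → [l].
Rule 4 applies to /u/ (between /l/ and /n/: in an unstressed syllable) → [ə].
/n/ (between /u/ and /n/) fails the environment for rule 2, so it stays [n].
/n/ (between /n/ and /o/) is in the target of rule 2 but the environment (before a labial or velar stop) is not met → [n].
/o/ (between /n/ and /ɡ/) fails the environment for rule 4, so it stays [o].
/ɡ/ stays [ɡ].
/v/ stays [v].
Rule 4 applies to /a/ (between /v/ and /n/: in an unstressed syllable) → [ə].
/n/ (between /a/ and /s/): rule 2 targets it, but not before a labial or velar stop → unchanged [n].
/s/ — not in any rule's target class → [s].
/i/ meets the environment for rule 4 (in an unstressed syllable) → [ə].
/s/ stays [s].

[lənˈnoɡvənsəs]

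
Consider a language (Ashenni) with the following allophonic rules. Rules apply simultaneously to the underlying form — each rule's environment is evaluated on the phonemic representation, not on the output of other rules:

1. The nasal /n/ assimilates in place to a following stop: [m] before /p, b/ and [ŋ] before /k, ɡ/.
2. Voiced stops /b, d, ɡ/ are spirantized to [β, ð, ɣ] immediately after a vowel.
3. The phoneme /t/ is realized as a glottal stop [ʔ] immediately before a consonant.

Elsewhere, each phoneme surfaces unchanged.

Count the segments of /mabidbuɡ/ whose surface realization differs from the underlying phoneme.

Segments that undergo a rule: /b/ → [β] (rule 2); /d/ → [ð] (rule 2); /ɡ/ → [ɣ] (rule 2).
All other segments surface unchanged.

3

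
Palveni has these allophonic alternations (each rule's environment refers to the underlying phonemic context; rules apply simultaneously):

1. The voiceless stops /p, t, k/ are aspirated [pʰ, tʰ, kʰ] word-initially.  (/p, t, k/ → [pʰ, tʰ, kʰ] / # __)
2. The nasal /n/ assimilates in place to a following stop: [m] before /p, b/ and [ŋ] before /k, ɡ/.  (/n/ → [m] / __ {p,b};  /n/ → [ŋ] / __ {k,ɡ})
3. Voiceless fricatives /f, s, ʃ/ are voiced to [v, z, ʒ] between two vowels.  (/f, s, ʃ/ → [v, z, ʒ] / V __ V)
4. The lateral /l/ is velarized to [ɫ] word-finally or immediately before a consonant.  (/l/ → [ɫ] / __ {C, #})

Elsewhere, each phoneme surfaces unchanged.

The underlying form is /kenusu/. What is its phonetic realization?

[kʰenuzu]

/k/ (word-initial) occurs word-initially → [kʰ] by rule 1.
/e/ (between /k/ and /n/) is unaffected → [e].
/n/ (between /e/ and /u/) fails the environment for rule 2, so it stays [n].
/u/ — not in any rule's target class → [u].
/s/ (between /u/ and /u/): between two vowels, so rule 3 applies → [z].
/u/ (word-final): no rule targets it → [u].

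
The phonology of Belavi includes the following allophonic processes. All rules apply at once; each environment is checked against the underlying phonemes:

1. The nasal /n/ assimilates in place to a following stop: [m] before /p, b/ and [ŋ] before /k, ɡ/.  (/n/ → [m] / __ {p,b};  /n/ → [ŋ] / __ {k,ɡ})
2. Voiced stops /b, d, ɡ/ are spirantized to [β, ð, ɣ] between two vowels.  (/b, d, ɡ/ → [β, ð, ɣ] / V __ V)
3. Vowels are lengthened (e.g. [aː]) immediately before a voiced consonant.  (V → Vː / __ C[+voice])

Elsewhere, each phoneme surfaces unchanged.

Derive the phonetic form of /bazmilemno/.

[baːzmiːleːmno]

/b/ (word-initial) is in the target of rule 2 but the environment (between two vowels) is not met → [b].
/a/ (between /b/ and /z/): before a voiced consonant, so rule 3 applies → [aː].
Rule 3 applies to /i/ (between /m/ and /l/: before a voiced consonant) → [iː].
Rule 3 applies to /e/ (between /l/ and /m/: before a voiced consonant) → [eː].
/n/ — between /m/ and /o/; rule 1 does not apply here → [n].
/o/ (word-final) fails the environment for rule 3, so it stays [o].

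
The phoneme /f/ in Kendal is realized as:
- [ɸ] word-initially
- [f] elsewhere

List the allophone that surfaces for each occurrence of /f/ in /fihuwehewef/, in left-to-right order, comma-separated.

Occurrence 1 (position 1): word-initially → [ɸ].
Occurrence 2 (position 11): no conditioning environment matches → elsewhere allophone [f].

[ɸ], [f]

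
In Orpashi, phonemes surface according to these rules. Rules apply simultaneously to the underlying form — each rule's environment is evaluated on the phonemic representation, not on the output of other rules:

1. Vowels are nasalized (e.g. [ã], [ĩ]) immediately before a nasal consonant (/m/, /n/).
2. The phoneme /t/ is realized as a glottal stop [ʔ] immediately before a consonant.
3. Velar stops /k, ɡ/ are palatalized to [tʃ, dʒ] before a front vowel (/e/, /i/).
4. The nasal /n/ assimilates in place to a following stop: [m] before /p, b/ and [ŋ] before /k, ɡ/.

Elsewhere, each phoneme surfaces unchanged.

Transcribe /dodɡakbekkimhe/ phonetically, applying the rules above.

/d/ stays [d].
/o/ (between /d/ and /d/) is in the target of rule 1 but the environment (before a nasal consonant) is not met → [o].
/d/ — not in any rule's target class → [d].
/ɡ/ — between /d/ and /a/; rule 3 does not apply here → [ɡ].
/a/ (between /ɡ/ and /k/): rule 1 targets it, but not before a nasal consonant → unchanged [a].
/k/ (between /a/ and /b/) fails the environment for rule 3, so it stays [k].
/b/ stays [b].
/e/ — between /b/ and /k/; rule 1 does not apply here → [e].
/k/ (between /e/ and /k/) is in the target of rule 3 but the environment (before a front vowel) is not met → [k].
/k/ (between /k/ and /i/): before a front vowel, so rule 3 applies → [tʃ].
/i/ (between /k/ and /m/): before a nasal consonant, so rule 1 applies → [ĩ].
/m/ stays [m].
/h/ stays [h].
/e/ (word-final) fails the environment for rule 1, so it stays [e].

[dodɡakbektʃĩmhe]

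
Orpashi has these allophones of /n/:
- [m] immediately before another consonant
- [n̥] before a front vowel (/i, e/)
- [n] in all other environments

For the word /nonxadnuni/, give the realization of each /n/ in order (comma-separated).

Occurrence 1 (position 1): no conditioning environment matches → elsewhere allophone [n].
Occurrence 2 (position 3): immediately before another consonant → [m].
Occurrence 3 (position 7): no conditioning environment matches → elsewhere allophone [n].
Occurrence 4 (position 9): before a front vowel (/i, e/) → [n̥].

[n], [m], [n], [n̥]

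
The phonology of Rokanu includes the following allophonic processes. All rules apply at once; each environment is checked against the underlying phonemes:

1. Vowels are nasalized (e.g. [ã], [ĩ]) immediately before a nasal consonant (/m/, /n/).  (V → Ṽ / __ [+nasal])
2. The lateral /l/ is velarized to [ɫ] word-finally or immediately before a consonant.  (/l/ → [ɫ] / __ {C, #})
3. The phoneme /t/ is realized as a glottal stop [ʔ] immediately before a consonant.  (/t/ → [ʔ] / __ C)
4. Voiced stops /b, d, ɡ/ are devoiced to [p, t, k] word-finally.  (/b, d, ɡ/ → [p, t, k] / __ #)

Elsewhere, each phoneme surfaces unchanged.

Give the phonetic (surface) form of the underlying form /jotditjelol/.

[joʔdiʔjeloɫ]

/j/ stays [j].
/o/ (between /j/ and /t/) is in the target of rule 1 but the environment (before a nasal consonant) is not met → [o].
Rule 3 applies to /t/ (between /o/ and /d/: immediately before a consonant) → [ʔ].
/d/ (between /t/ and /i/) fails the environment for rule 4, so it stays [d].
/i/ (between /d/ and /t/) fails the environment for rule 1, so it stays [i].
/t/ meets the environment for rule 3 (immediately before a consonant) → [ʔ].
/j/ — not in any rule's target class → [j].
/e/ — between /j/ and /l/; rule 1 does not apply here → [e].
/l/ (between /e/ and /o/): rule 2 targets it, but not word-finally or immediately before a consonant → unchanged [l].
/o/ (between /l/ and /l/) is in the target of rule 1 but the environment (before a nasal consonant) is not met → [o].
/l/ (word-final) occurs word-finally or immediately before a consonant → [ɫ] by rule 2.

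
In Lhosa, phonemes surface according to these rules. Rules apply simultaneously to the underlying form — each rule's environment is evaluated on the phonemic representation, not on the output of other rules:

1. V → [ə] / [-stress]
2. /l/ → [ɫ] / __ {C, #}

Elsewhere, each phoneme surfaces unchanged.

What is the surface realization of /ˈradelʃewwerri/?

[ˈradəɫʃəwwərrə]

/r/ (word-initial) is unaffected → [r].
/a/ (between /r/ and /d/) is in the target of rule 1 but the environment (in an unstressed syllable) is not met → [a].
/d/ (between /a/ and /e/) is unaffected → [d].
/e/ (between /d/ and /l/) occurs in an unstressed syllable → [ə] by rule 1.
/l/ — between /e/ and /ʃ/, word-finally or immediately before a consonant — surfaces as [ɫ] (rule 2).
/ʃ/ — not in any rule's target class → [ʃ].
/e/ (between /ʃ/ and /w/) occurs in an unstressed syllable → [ə] by rule 1.
/w/ — not in any rule's target class → [w].
/w/ (between /w/ and /e/) is unaffected → [w].
/e/ (between /w/ and /r/): in an unstressed syllable, so rule 1 applies → [ə].
/r/ stays [r].
/r/ — not in any rule's target class → [r].
/i/ (word-final) occurs in an unstressed syllable → [ə] by rule 1.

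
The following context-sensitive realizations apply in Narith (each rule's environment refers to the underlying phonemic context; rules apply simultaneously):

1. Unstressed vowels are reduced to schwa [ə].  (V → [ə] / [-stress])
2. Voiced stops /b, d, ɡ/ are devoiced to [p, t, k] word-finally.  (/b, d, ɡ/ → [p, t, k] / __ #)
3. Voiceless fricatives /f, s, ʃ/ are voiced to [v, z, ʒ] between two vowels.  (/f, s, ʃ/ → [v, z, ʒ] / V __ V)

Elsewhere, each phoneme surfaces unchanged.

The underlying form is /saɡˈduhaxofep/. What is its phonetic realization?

[səɡˈduhəxəvəp]

/s/ (word-initial): rule 3 targets it, but not between two vowels → unchanged [s].
/a/ (between /s/ and /ɡ/): in an unstressed syllable, so rule 1 applies → [ə].
/ɡ/ — between /a/ and /d/; rule 2 does not apply here → [ɡ].
/d/ (between /ɡ/ and /u/) fails the environment for rule 2, so it stays [d].
/u/ — between /d/ and /h/; rule 1 does not apply here → [u].
/h/ (between /u/ and /a/) is unaffected → [h].
/a/ (between /h/ and /x/): in an unstressed syllable, so rule 1 applies → [ə].
/x/ (between /a/ and /o/): no rule targets it → [x].
/o/ — between /x/ and /f/, in an unstressed syllable — surfaces as [ə] (rule 1).
/f/ — between /o/ and /e/, between two vowels — surfaces as [v] (rule 3).
/e/ — between /f/ and /p/, in an unstressed syllable — surfaces as [ə] (rule 1).
/p/ (word-final) is unaffected → [p].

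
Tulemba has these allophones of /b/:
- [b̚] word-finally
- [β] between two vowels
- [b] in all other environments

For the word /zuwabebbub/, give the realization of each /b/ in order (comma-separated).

Occurrence 1 (position 5): between two vowels → [β].
Occurrence 2 (position 7): no conditioning environment matches → elsewhere allophone [b].
Occurrence 3 (position 8): no conditioning environment matches → elsewhere allophone [b].
Occurrence 4 (position 10): word-finally → [b̚].

[β], [b], [b], [b̚]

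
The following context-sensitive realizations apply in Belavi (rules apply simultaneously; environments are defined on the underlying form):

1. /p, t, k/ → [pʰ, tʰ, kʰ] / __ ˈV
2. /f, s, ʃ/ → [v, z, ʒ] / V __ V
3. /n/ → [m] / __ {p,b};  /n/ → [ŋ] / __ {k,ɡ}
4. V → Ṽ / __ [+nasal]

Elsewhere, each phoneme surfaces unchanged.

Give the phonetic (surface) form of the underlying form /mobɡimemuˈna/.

/o/ (between /m/ and /b/) is in the target of rule 4 but the environment (before a nasal consonant) is not met → [o].
/i/ — between /ɡ/ and /m/, before a nasal consonant — surfaces as [ĩ] (rule 4).
/e/ (between /m/ and /m/) occurs before a nasal consonant → [ẽ] by rule 4.
/u/ meets the environment for rule 4 (before a nasal consonant) → [ũ].
/n/ (between /u/ and /a/): rule 3 targets it, but not before a labial or velar stop → unchanged [n].
/a/ (word-final) fails the environment for rule 4, so it stays [a].

[mobɡĩmẽmũˈna]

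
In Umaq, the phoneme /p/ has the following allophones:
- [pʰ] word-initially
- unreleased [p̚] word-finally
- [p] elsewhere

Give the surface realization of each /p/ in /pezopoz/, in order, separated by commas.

[pʰ], [p]

Occurrence 1 (position 1): word-initially → [pʰ].
Occurrence 2 (position 5): no conditioning environment matches → elsewhere allophone [p].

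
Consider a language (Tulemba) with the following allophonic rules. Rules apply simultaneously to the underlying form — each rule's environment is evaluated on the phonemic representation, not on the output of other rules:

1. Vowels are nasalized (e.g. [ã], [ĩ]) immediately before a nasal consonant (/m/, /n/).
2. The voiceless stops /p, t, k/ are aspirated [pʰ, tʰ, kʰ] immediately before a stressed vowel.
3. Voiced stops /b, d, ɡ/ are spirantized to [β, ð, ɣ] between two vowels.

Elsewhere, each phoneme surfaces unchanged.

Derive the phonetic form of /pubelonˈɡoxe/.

/p/ (word-initial) is in the target of rule 2 but the environment (immediately before a stressed vowel) is not met → [p].
/u/ (between /p/ and /b/) is in the target of rule 1 but the environment (before a nasal consonant) is not met → [u].
/b/ meets the environment for rule 3 (between two vowels) → [β].
/e/ (between /b/ and /l/): rule 1 targets it, but not before a nasal consonant → unchanged [e].
/o/ (between /l/ and /n/) occurs before a nasal consonant → [õ] by rule 1.
/ɡ/ — between /n/ and /o/; rule 3 does not apply here → [ɡ].
/o/ (between /ɡ/ and /x/) fails the environment for rule 1, so it stays [o].
/e/ — word-final; rule 1 does not apply here → [e].

[puβelõnˈɡoxe]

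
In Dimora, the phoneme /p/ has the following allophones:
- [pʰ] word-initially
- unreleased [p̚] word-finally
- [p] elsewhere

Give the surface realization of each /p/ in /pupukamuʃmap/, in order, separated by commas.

[pʰ], [p], [p̚]

Occurrence 1 (position 1): word-initially → [pʰ].
Occurrence 2 (position 3): no conditioning environment matches → elsewhere allophone [p].
Occurrence 3 (position 12): word-finally → [p̚].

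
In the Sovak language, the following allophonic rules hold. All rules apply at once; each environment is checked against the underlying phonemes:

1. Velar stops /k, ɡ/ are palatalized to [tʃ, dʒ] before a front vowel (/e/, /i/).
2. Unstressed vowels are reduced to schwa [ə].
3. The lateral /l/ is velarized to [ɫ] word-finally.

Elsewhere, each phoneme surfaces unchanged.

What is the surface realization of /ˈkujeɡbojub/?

[ˈkujəɡbəjəb]

/k/ (word-initial) is in the target of rule 1 but the environment (before a front vowel) is not met → [k].
/u/ (between /k/ and /j/) is in the target of rule 2 but the environment (in an unstressed syllable) is not met → [u].
/j/ (between /u/ and /e/) is unaffected → [j].
/e/ — between /j/ and /ɡ/, in an unstressed syllable — surfaces as [ə] (rule 2).
/ɡ/ (between /e/ and /b/) fails the environment for rule 1, so it stays [ɡ].
/b/ — not in any rule's target class → [b].
Rule 2 applies to /o/ (between /b/ and /j/: in an unstressed syllable) → [ə].
/j/ — not in any rule's target class → [j].
/u/ meets the environment for rule 2 (in an unstressed syllable) → [ə].
/b/ (word-final) is unaffected → [b].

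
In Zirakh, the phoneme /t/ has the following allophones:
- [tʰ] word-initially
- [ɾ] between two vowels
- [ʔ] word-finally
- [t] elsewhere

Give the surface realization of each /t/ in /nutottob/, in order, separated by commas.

[ɾ], [t], [t]

Occurrence 1 (position 3): between two vowels → [ɾ].
Occurrence 2 (position 5): no conditioning environment matches → elsewhere allophone [t].
Occurrence 3 (position 6): no conditioning environment matches → elsewhere allophone [t].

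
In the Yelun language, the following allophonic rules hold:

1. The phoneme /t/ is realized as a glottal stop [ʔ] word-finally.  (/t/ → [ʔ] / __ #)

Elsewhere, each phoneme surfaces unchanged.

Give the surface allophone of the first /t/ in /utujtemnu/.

[t]

/t/ — between /u/ and /u/; rule 1 does not apply here → [t].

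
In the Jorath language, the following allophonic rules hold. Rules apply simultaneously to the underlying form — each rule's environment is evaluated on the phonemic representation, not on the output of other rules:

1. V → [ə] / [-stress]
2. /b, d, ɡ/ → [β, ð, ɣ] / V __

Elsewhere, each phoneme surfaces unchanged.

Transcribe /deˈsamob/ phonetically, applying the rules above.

[dəˈsaməβ]

/d/ (word-initial) is in the target of rule 2 but the environment (immediately after a vowel) is not met → [d].
/e/ (between /d/ and /s/): in an unstressed syllable, so rule 1 applies → [ə].
/s/ (between /e/ and /a/) is unaffected → [s].
/a/ (between /s/ and /m/): rule 1 targets it, but not in an unstressed syllable → unchanged [a].
/m/ stays [m].
/o/ (between /m/ and /b/) occurs in an unstressed syllable → [ə] by rule 1.
/b/ (word-final) occurs immediately after a vowel → [β] by rule 2.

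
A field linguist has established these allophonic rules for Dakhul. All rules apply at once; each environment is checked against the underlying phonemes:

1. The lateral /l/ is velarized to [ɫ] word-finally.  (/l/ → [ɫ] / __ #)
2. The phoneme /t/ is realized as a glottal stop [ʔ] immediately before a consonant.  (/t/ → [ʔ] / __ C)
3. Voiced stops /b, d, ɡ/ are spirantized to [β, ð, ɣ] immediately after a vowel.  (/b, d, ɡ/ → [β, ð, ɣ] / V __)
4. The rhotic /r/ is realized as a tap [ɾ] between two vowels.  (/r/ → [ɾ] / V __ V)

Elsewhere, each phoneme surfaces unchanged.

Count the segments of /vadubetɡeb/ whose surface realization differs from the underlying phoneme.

Segments that undergo a rule: /d/ → [ð] (rule 3); /b/ → [β] (rule 3); /t/ → [ʔ] (rule 2); /b/ → [β] (rule 3).
All other segments surface unchanged.

4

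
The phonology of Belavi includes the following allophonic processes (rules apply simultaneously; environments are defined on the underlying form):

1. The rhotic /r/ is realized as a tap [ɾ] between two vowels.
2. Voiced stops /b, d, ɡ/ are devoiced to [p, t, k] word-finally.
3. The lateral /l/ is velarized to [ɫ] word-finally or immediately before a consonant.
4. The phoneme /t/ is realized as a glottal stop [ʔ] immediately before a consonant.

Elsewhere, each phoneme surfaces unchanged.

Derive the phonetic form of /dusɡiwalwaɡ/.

[dusɡiwaɫwak]

/d/ (word-initial) fails the environment for rule 2, so it stays [d].
/u/ — not in any rule's target class → [u].
/s/ stays [s].
/ɡ/ (between /s/ and /i/) fails the environment for rule 2, so it stays [ɡ].
/i/ (between /ɡ/ and /w/): no rule targets it → [i].
/w/ — not in any rule's target class → [w].
/a/ (between /w/ and /l/): no rule targets it → [a].
/l/ (between /a/ and /w/): word-finally or immediately before a consonant, so rule 3 applies → [ɫ].
/w/ (between /l/ and /a/) is unaffected → [w].
/a/ (between /w/ and /ɡ/) is unaffected → [a].
/ɡ/ — word-final, word-finally — surfaces as [k] (rule 2).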